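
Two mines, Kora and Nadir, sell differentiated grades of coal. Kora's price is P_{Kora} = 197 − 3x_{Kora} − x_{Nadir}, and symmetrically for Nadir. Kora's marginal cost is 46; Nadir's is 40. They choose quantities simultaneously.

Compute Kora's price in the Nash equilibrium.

110.2

Mine Kora's profit: π = x_{Kora}(197 − 3x_{Kora} − x_{Nadir}) − 46x_{Kora}.
∂π/∂x_{Kora} = 151 − 6x_{Kora} − x_{Nadir} = 0 ⇒ x_{Kora} = 151/6 − (1/6)x_{Nadir}.
Similarly x_{Nadir} = 157/6 − (1/6)x_{Kora}.
Solving the two reaction functions simultaneously: (1 − (−1/6)(−1/6))x_{Kora} = 151/6 − (1/6)·(157/6), so (35/36)x_{Kora} = 749/36 and x_{Kora} = 21.4.
Then x_{Nadir} = 157/6 − (1/6)·21.4 = 22.6.
P_{Kora} = 197 − 3·21.4 − 22.6 = 110.2.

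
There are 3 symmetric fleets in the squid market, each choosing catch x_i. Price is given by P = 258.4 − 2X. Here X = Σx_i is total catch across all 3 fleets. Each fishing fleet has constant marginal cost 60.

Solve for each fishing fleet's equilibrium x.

24.8

A representative fishing fleet's profit is π_i = x_i(258.4 − 2X) − 60x_i, with X = x_i + Σ_{j≠i} x_j.
First-order condition: 198.4 − 4x_i − 2Σ_{j≠i} x_j = 0.
With identical fishing fleets, set every x_j = x: then 198.4 − 4x − 4x = 0, i.e. x = 198.4/8 = 24.8.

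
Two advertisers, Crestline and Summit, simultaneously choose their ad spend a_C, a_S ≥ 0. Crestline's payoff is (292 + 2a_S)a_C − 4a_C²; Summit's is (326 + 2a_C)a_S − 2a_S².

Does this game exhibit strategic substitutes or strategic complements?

Expanding Crestline's payoff: 292a_C + 2a_Sa_C − 4a_C².
∂π/∂a_C = 292 + 2a_S − 8a_C = 0, so a_C = 36.5 + 0.25a_S.
The best-response slope da_C/da_S = 0.25 > 0: the reaction function is upward-sloping, so the choices are strategic complements.

strategic complements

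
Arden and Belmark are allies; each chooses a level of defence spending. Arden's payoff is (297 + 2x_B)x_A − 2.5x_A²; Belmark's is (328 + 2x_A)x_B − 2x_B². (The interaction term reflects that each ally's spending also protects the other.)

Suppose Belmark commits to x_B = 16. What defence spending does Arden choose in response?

Expanding Arden's payoff: 297x_A + 2x_Bx_A − 2.5x_A².
∂π/∂x_A = 297 + 2x_B − 5x_A = 0, so x_A = 59.4 + 0.4x_B.
At x_B = 16: x_A = 59.4 + 0.4·16 = 65.8.

65.8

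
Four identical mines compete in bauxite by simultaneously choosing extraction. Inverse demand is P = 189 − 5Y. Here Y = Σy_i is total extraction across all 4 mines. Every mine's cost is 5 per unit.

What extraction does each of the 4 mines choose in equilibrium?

A representative mine's profit is π_i = y_i(189 − 5Y) − 5y_i, with Y = y_i + Σ_{j≠i} y_j.
First-order condition: 184 − 10y_i − 5Σ_{j≠i} y_j = 0.
In a symmetric equilibrium every mine chooses the same y, so Σ_{j≠i} y_j = 3y. The condition becomes 184 − 25y = 0, giving y = 184/25 = 7.36.

7.36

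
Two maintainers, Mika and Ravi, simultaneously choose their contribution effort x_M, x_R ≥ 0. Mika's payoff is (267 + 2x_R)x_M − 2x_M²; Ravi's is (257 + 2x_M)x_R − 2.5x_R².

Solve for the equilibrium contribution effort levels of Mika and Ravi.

Expanding Mika's payoff: 267x_M + 2x_Rx_M − 2x_M².
∂π/∂x_M = 267 + 2x_R − 4x_M = 0, so x_M = 66.75 + 0.5x_R.
Likewise for Ravi: x_R = 51.4 + 0.4x_M.
Plugging x_R into Mika's best response: x_M = 66.75 + 0.5(51.4 + 0.4x_M) ⇒ 0.8x_M = 92.45, so x_M = 115.5625.
Then x_R = 51.4 + 0.4·115.5625 = 97.625.

115.5625, 97.625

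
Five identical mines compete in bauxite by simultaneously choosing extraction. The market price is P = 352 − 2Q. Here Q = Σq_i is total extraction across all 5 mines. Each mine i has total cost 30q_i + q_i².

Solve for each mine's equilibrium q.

A representative mine's profit is π_i = q_i(352 − 2Q) − 30q_i − q_i², with Q = q_i + Σ_{j≠i} q_j.
First-order condition: 322 − 6q_i − 2Σ_{j≠i} q_j = 0.
With identical mines, set every q_j = q: then 322 − 6q − 8q = 0, i.e. q = 322/14 = 23.

23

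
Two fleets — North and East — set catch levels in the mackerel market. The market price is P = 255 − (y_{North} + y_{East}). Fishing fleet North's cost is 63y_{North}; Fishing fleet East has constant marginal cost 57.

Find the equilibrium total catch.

Fishing fleet North's profit: π = y_{North}(255 − (y_{North} + y_{East})) − 63y_{North}.
∂π/∂y_{North} = 192 − 2y_{North} − y_{East} = 0, so y_{North} = 96 − 0.5y_{East}.
By the same steps for East: y_{East} = 99 − 0.5y_{North}.
Plugging y_{East} into North's best response: y_{North} = 96 − 0.5(99 − 0.5y_{North}) ⇒ 0.75y_{North} = 46.5, so y_{North} = 62.
Then y_{East} = 99 − 0.5·62 = 68.
Total catch: 62 + 68 = 130.

130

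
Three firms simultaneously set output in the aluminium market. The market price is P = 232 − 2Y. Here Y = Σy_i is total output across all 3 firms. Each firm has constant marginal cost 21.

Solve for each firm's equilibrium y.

A representative firm's profit is π_i = y_i(232 − 2Y) − 21y_i, with Y = y_i + Σ_{j≠i} y_j.
First-order condition: 211 − 4y_i − 2Σ_{j≠i} y_j = 0.
In a symmetric equilibrium every firm chooses the same y, so Σ_{j≠i} y_j = 2y. The condition becomes 211 − 8y = 0, giving y = 211/8 = 26.375.

26.375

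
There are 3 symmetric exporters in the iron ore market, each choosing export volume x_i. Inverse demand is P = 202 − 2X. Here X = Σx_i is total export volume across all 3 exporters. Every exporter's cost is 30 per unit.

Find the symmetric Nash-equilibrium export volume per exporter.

21.5

A representative exporter's profit is π_i = x_i(202 − 2X) − 30x_i, with X = x_i + Σ_{j≠i} x_j.
First-order condition: 172 − 4x_i − 2Σ_{j≠i} x_j = 0.
In a symmetric equilibrium every exporter chooses the same x, so Σ_{j≠i} x_j = 2x. The condition becomes 172 − 8x = 0, giving x = 172/8 = 21.5.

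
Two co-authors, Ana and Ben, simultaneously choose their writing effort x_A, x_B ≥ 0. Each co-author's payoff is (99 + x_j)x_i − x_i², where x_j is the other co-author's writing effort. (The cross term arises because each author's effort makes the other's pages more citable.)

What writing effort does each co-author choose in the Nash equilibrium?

Ana's payoff is (99 + x_B)x_A − x_A².
∂π/∂x_A = 99 + x_B − 2x_A = 0, so x_A = 49.5 + 0.5x_B.
Setting x_A = x_B in the reaction function: x_A = 49.5 + 0.5x_A, so x_A = 49.5 / 0.5 = 99.

99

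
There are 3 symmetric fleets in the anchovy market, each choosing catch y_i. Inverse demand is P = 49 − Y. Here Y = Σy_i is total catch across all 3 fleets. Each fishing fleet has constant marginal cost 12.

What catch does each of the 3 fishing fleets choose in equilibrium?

9.25

A representative fishing fleet's profit is π_i = y_i(49 − Y) − 12y_i, with Y = y_i + Σ_{j≠i} y_j.
First-order condition: 37 − 2y_i − Σ_{j≠i} y_j = 0.
Imposing symmetry (y_j = y for all j) turns Σ_{j≠i} y_j into 2y, so 37 = 4y and y = 9.25.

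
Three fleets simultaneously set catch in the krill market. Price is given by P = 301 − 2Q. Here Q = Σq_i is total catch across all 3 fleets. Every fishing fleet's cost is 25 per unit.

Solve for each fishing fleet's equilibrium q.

34.5

A representative fishing fleet's profit is π_i = q_i(301 − 2Q) − 25q_i, with Q = q_i + Σ_{j≠i} q_j.
First-order condition: 276 − 4q_i − 2Σ_{j≠i} q_j = 0.
Imposing symmetry (q_j = q for all j) turns Σ_{j≠i} q_j into 2q, so 276 = 8q and q = 34.5.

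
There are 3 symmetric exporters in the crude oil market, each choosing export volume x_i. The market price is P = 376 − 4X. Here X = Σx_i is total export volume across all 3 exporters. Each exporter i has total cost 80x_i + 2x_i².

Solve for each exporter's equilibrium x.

A representative exporter's profit is π_i = x_i(376 − 4X) − 80x_i − 2x_i², with X = x_i + Σ_{j≠i} x_j.
First-order condition: 296 − 12x_i − 4Σ_{j≠i} x_j = 0.
Imposing symmetry (x_j = x for all j) turns Σ_{j≠i} x_j into 2x, so 296 = 20x and x = 14.8.

14.8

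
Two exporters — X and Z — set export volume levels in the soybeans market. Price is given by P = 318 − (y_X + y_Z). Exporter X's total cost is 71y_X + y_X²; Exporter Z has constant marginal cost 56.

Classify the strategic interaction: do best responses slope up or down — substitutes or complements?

Exporter X's profit: π = y_X(318 − (y_X + y_Z)) − 71y_X − y_X².
∂π/∂y_X = 247 − 4y_X − y_Z = 0, so y_X = 61.75 − 0.25y_Z.
The best-response slope dy_X/dy_Z = −0.25 < 0: the reaction function is downward-sloping, so the choices are strategic substitutes.

strategic substitutes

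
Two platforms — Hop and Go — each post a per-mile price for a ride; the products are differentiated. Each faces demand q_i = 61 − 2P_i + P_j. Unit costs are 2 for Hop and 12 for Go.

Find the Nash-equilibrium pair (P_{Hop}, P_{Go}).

Hop's profit: π = (P_{Hop} − 2)(61 − 2P_{Hop} + P_{Go}).
∂π/∂P_{Hop} = 65 − 4P_{Hop} + P_{Go} = 0 ⇒ P_{Hop} = 16.25 + 0.25P_{Go}.
Similarly P_{Go} = 21.25 + 0.25P_{Hop}.
Solving the two reaction functions simultaneously: (1 − (0.25)(0.25))P_{Hop} = 16.25 + 0.25·21.25, so 0.9375P_{Hop} = 21.5625 and P_{Hop} = 23.
Then P_{Go} = 21.25 + 0.25·23 = 27.

23, 27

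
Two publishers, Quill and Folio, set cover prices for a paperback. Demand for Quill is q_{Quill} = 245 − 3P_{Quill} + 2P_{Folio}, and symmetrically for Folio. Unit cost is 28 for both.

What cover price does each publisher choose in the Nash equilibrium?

82.25

Quill's profit: π = (P_{Quill} − 28)(245 − 3P_{Quill} + 2P_{Folio}).
∂π/∂P_{Quill} = 329 − 6P_{Quill} + 2P_{Folio} = 0 ⇒ P_{Quill} = 329/6 + (1/3)P_{Folio}.
The game is symmetric, so in equilibrium P_{Folio} = P_{Quill}: the reaction function gives (2/3)P_{Quill} = 329/6, hence P_{Quill} = 82.25.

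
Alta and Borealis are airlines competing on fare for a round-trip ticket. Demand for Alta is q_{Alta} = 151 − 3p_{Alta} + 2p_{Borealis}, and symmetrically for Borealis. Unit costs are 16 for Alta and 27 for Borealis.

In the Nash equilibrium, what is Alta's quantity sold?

107.4375

Alta's profit: π = (p_{Alta} − 16)(151 − 3p_{Alta} + 2p_{Borealis}).
∂π/∂p_{Alta} = 199 − 6p_{Alta} + 2p_{Borealis} = 0 ⇒ p_{Alta} = 199/6 + (1/3)p_{Borealis}.
Similarly p_{Borealis} = 116/3 + (1/3)p_{Alta}.
Solving the two reaction functions simultaneously: (1 − (1/3)(1/3))p_{Alta} = 199/6 + (1/3)·(116/3), so (8/9)p_{Alta} = 829/18 and p_{Alta} = 51.8125.
Then p_{Borealis} = 116/3 + (1/3)·51.8125 = 55.9375.
q_{Alta} = 151 − 3·51.8125 + 2·55.9375 = 107.4375.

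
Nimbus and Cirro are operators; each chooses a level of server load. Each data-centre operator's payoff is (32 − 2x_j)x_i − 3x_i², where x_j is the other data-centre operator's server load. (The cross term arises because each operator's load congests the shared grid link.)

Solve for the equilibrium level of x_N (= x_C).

4

Nimbus's payoff is (32 − 2x_C)x_N − 3x_N².
∂π/∂x_N = 32 − 2x_C − 6x_N = 0, so x_N = 16/3 − (1/3)x_C.
By symmetry x_C = x_N; substituting into the reaction function, (4/3)x_N = 16/3 and x_N = 4.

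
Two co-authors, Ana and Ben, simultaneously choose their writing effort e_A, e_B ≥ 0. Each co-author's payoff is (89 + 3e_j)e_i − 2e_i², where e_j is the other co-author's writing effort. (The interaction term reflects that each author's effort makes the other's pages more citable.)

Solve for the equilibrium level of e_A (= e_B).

Ana's payoff is (89 + 3e_B)e_A − 2e_A².
∂π/∂e_A = 89 + 3e_B − 4e_A = 0, so e_A = 22.25 + 0.75e_B.
The game is symmetric, so in equilibrium e_B = e_A: the reaction function gives 0.25e_A = 22.25, hence e_A = 89.

89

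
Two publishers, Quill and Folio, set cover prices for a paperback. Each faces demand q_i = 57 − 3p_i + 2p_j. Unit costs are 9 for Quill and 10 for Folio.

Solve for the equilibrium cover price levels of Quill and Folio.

21.1875, 21.5625

Quill's profit: π = (p_{Quill} − 9)(57 − 3p_{Quill} + 2p_{Folio}).
∂π/∂p_{Quill} = 84 − 6p_{Quill} + 2p_{Folio} = 0 ⇒ p_{Quill} = 14 + (1/3)p_{Folio}.
Similarly p_{Folio} = 14.5 + (1/3)p_{Quill}.
Plugging p_{Folio} into Quill's best response: p_{Quill} = 14 + (1/3)(14.5 + (1/3)p_{Quill}) ⇒ (8/9)p_{Quill} = 113/6, so p_{Quill} = 21.1875.
Then p_{Folio} = 14.5 + (1/3)·21.1875 = 21.5625.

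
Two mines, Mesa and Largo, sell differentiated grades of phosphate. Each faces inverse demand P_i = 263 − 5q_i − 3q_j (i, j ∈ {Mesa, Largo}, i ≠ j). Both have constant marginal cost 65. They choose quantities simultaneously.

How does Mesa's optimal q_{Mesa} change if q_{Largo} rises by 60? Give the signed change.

Mine Mesa's profit: π = q_{Mesa}(263 − 5q_{Mesa} − 3q_{Largo}) − 65q_{Mesa}.
∂π/∂q_{Mesa} = 198 − 10q_{Mesa} − 3q_{Largo} = 0 ⇒ q_{Mesa} = 19.8 − 0.3q_{Largo}.
The reaction-function slope is −0.3, so a 60-unit rise in q_{Largo} moves q_{Mesa} by −0.3 × 60 = −18. Mesa's best response falls — the actions are strategic substitutes.

-18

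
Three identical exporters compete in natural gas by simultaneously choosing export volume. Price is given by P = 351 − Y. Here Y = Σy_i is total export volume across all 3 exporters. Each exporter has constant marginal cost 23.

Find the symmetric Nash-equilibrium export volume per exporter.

A representative exporter's profit is π_i = y_i(351 − Y) − 23y_i, with Y = y_i + Σ_{j≠i} y_j.
First-order condition: 328 − 2y_i − Σ_{j≠i} y_j = 0.
Imposing symmetry (y_j = y for all j) turns Σ_{j≠i} y_j into 2y, so 328 = 4y and y = 82.

82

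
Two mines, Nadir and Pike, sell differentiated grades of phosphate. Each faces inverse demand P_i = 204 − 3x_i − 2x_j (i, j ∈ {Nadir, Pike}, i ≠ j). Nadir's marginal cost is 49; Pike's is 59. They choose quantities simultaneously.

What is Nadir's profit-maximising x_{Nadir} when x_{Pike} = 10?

22.5

Mine Nadir's profit: π = x_{Nadir}(204 − 3x_{Nadir} − 2x_{Pike}) − 49x_{Nadir}.
∂π/∂x_{Nadir} = 155 − 6x_{Nadir} − 2x_{Pike} = 0 ⇒ x_{Nadir} = 155/6 − (1/3)x_{Pike}.
At x_{Pike} = 10: x_{Nadir} = 155/6 − (1/3)·10 = 22.5.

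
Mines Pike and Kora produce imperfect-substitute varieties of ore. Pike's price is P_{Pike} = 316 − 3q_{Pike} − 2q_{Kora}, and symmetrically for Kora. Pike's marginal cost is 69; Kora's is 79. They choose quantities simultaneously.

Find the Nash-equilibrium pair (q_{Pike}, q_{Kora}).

Mine Pike's profit: π = q_{Pike}(316 − 3q_{Pike} − 2q_{Kora}) − 69q_{Pike}.
∂π/∂q_{Pike} = 247 − 6q_{Pike} − 2q_{Kora} = 0 ⇒ q_{Pike} = 247/6 − (1/3)q_{Kora}.
Similarly q_{Kora} = 39.5 − (1/3)q_{Pike}.
Solving the two reaction functions simultaneously: (1 − (−1/3)(−1/3))q_{Pike} = 247/6 − (1/3)·39.5, so (8/9)q_{Pike} = 28 and q_{Pike} = 31.5.
Then q_{Kora} = 39.5 − (1/3)·31.5 = 29.

31.5, 29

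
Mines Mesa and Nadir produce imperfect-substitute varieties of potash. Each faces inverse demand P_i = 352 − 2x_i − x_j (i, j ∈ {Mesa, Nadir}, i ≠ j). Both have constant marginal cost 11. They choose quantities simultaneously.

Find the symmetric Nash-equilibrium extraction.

Mine Mesa's profit: π = x_{Mesa}(352 − 2x_{Mesa} − x_{Nadir}) − 11x_{Mesa}.
∂π/∂x_{Mesa} = 341 − 4x_{Mesa} − x_{Nadir} = 0 ⇒ x_{Mesa} = 85.25 − 0.25x_{Nadir}.
Setting x_{Mesa} = x_{Nadir} in the reaction function: x_{Mesa} = 85.25 − 0.25x_{Mesa}, so x_{Mesa} = 85.25 / 1.25 = 68.2.

68.2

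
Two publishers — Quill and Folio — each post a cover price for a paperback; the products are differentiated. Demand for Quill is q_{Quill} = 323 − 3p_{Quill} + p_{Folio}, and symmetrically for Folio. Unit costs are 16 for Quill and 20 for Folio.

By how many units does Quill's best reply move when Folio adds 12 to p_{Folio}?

Quill's profit: π = (p_{Quill} − 16)(323 − 3p_{Quill} + p_{Folio}).
∂π/∂p_{Quill} = 371 − 6p_{Quill} + p_{Folio} = 0 ⇒ p_{Quill} = 371/6 + (1/6)p_{Folio}.
The reaction-function slope is 1/6, so a 12-unit rise in p_{Folio} moves p_{Quill} by 1/6 × 12 = 2. Quill's best response rises — the actions are strategic complements.

2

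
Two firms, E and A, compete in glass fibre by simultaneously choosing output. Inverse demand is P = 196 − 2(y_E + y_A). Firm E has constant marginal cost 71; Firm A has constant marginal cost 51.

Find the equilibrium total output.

Firm E's profit: π = y_E(196 − 2(y_E + y_A)) − 71y_E.
∂π/∂y_E = 125 − 4y_E − 2y_A = 0, so y_E = 31.25 − 0.5y_A.
By the same steps for A: y_A = 36.25 − 0.5y_E.
Plugging y_A into E's best response: y_E = 31.25 − 0.5(36.25 − 0.5y_E) ⇒ 0.75y_E = 13.125, so y_E = 17.5.
Then y_A = 36.25 − 0.5·17.5 = 27.5.
Total output: 17.5 + 27.5 = 45.

45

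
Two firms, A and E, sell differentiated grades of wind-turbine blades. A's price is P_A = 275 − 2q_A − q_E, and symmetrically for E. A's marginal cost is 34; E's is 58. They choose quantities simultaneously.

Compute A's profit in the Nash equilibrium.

4960.08

Firm A's profit: π = q_A(275 − 2q_A − q_E) − 34q_A.
∂π/∂q_A = 241 − 4q_A − q_E = 0 ⇒ q_A = 60.25 − 0.25q_E.
Similarly q_E = 54.25 − 0.25q_A.
Solving the two reaction functions simultaneously: (1 − (−0.25)(−0.25))q_A = 60.25 − 0.25·54.25, so 0.9375q_A = 46.6875 and q_A = 49.8.
Then q_E = 54.25 − 0.25·49.8 = 41.8.
P_A = 275 − 2·49.8 − 41.8 = 133.6.
Profit = (133.6 − 34)·49.8 = 4960.08.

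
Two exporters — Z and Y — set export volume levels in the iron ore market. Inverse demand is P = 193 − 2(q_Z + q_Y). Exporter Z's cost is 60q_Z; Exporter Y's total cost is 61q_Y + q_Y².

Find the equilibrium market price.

113.4

Exporter Z's profit: π = q_Z(193 − 2(q_Z + q_Y)) − 60q_Z.
∂π/∂q_Z = 133 − 4q_Z − 2q_Y = 0, so q_Z = 33.25 − 0.5q_Y.
For Y: ∂π/∂q_Y = 132 − 6q_Y − 2q_Z = 0 ⇒ q_Y = 22 − (1/3)q_Z.
Plugging q_Y into Z's best response: q_Z = 33.25 − 0.5(22 − (1/3)q_Z) ⇒ (5/6)q_Z = 22.25, so q_Z = 26.7.
Then q_Y = 22 − (1/3)·26.7 = 13.1.
Equilibrium price: P = 193 − 2·39.8 = 113.4.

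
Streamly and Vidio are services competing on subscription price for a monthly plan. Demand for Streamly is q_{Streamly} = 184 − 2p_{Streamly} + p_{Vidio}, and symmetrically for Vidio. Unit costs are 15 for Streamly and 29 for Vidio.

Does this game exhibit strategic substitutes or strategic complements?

Streamly's profit: π = (p_{Streamly} − 15)(184 − 2p_{Streamly} + p_{Vidio}).
∂π/∂p_{Streamly} = 214 − 4p_{Streamly} + p_{Vidio} = 0 ⇒ p_{Streamly} = 53.5 + 0.25p_{Vidio}.
The best-response slope dp_{Streamly}/dp_{Vidio} = 0.25 > 0: the reaction function is upward-sloping, so the choices are strategic complements.

strategic complements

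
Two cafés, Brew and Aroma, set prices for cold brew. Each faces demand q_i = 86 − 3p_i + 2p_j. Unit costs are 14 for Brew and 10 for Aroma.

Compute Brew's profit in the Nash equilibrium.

Brew's profit: π = (p_{Brew} − 14)(86 − 3p_{Brew} + 2p_{Aroma}).
∂π/∂p_{Brew} = 128 − 6p_{Brew} + 2p_{Aroma} = 0 ⇒ p_{Brew} = 64/3 + (1/3)p_{Aroma}.
Similarly p_{Aroma} = 58/3 + (1/3)p_{Brew}.
Solving the two reaction functions simultaneously: (1 − (1/3)(1/3))p_{Brew} = 64/3 + (1/3)·(58/3), so (8/9)p_{Brew} = 250/9 and p_{Brew} = 31.25.
Then p_{Aroma} = 58/3 + (1/3)·31.25 = 29.75.
q_{Brew} = 86 − 3·31.25 + 2·29.75 = 51.75.
Profit = (31.25 − 14)·51.75 = 892.6875.

892.6875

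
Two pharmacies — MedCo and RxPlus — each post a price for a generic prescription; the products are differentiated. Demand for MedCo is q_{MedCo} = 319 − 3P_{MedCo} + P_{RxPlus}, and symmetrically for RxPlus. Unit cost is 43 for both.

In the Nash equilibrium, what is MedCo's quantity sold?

MedCo's profit: π = (P_{MedCo} − 43)(319 − 3P_{MedCo} + P_{RxPlus}).
∂π/∂P_{MedCo} = 448 − 6P_{MedCo} + P_{RxPlus} = 0 ⇒ P_{MedCo} = 224/3 + (1/6)P_{RxPlus}.
Setting P_{MedCo} = P_{RxPlus} in the reaction function: P_{MedCo} = 224/3 + (1/6)P_{MedCo}, so P_{MedCo} = (224/3) / (5/6) = 89.6.
q_{MedCo} = 319 − 3·89.6 + 89.6 = 139.8.

139.8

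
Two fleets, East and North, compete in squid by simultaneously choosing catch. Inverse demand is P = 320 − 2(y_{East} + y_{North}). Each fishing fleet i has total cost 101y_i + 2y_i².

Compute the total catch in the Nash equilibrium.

Fishing fleet East's profit: π = y_{East}(320 − 2(y_{East} + y_{North})) − 101y_{East} − 2y_{East}².
∂π/∂y_{East} = 219 − 8y_{East} − 2y_{North} = 0, so y_{East} = 27.375 − 0.25y_{North}.
The game is symmetric, so in equilibrium y_{North} = y_{East}: the reaction function gives 1.25y_{East} = 27.375, hence y_{East} = 21.9.
Total catch: 21.9 + 21.9 = 43.8.

43.8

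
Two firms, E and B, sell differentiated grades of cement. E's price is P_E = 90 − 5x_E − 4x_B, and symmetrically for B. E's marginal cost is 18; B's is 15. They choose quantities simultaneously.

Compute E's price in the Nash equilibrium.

Firm E's profit: π = x_E(90 − 5x_E − 4x_B) − 18x_E.
∂π/∂x_E = 72 − 10x_E − 4x_B = 0 ⇒ x_E = 7.2 − 0.4x_B.
Similarly x_B = 7.5 − 0.4x_E.
Solving the two reaction functions simultaneously: (1 − (−0.4)(−0.4))x_E = 7.2 − 0.4·7.5, so 0.84x_E = 4.2 and x_E = 5.
Then x_B = 7.5 − 0.4·5 = 5.5.
P_E = 90 − 5·5 − 4·5.5 = 43.

43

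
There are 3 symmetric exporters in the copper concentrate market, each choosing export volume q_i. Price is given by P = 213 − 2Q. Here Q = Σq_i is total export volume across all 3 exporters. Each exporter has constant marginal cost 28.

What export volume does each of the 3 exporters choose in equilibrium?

23.125

A representative exporter's profit is π_i = q_i(213 − 2Q) − 28q_i, with Q = q_i + Σ_{j≠i} q_j.
First-order condition: 185 − 4q_i − 2Σ_{j≠i} q_j = 0.
With identical exporters, set every q_j = q: then 185 − 4q − 4q = 0, i.e. q = 185/8 = 23.125.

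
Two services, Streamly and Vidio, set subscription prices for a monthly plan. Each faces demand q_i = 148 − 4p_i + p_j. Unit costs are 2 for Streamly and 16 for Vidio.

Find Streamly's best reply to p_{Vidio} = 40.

Streamly's profit: π = (p_{Streamly} − 2)(148 − 4p_{Streamly} + p_{Vidio}).
∂π/∂p_{Streamly} = 156 − 8p_{Streamly} + p_{Vidio} = 0 ⇒ p_{Streamly} = 19.5 + 0.125p_{Vidio}.
At p_{Vidio} = 40: p_{Streamly} = 19.5 + 0.125·40 = 24.5.

24.5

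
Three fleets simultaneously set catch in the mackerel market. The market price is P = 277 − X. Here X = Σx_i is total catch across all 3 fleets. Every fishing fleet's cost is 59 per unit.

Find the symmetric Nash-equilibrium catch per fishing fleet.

54.5

A representative fishing fleet's profit is π_i = x_i(277 − X) − 59x_i, with X = x_i + Σ_{j≠i} x_j.
First-order condition: 218 − 2x_i − Σ_{j≠i} x_j = 0.
With identical fishing fleets, set every x_j = x: then 218 − 2x − 2x = 0, i.e. x = 218/4 = 54.5.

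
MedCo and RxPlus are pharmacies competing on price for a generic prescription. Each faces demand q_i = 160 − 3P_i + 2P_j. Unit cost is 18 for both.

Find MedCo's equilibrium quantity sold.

106.5

MedCo's profit: π = (P_{MedCo} − 18)(160 − 3P_{MedCo} + 2P_{RxPlus}).
∂π/∂P_{MedCo} = 214 − 6P_{MedCo} + 2P_{RxPlus} = 0 ⇒ P_{MedCo} = 107/3 + (1/3)P_{RxPlus}.
Setting P_{MedCo} = P_{RxPlus} in the reaction function: P_{MedCo} = 107/3 + (1/3)P_{MedCo}, so P_{MedCo} = (107/3) / (2/3) = 53.5.
q_{MedCo} = 160 − 3·53.5 + 2·53.5 = 106.5.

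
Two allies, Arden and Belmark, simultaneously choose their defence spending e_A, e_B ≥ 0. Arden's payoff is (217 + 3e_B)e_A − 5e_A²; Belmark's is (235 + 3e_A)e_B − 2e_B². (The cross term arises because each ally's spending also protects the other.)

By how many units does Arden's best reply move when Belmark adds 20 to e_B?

Expanding Arden's payoff: 217e_A + 3e_Be_A − 5e_A².
∂π/∂e_A = 217 + 3e_B − 10e_A = 0, so e_A = 21.7 + 0.3e_B.
The reaction-function slope is 0.3, so a 20-unit rise in e_B moves e_A by 0.3 × 20 = 6. Arden's best response rises — the actions are strategic complements.

6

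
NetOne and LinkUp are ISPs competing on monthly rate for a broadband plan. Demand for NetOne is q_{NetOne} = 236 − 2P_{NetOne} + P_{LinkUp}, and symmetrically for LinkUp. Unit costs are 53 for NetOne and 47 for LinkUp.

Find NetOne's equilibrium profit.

7248.08

NetOne's profit: π = (P_{NetOne} − 53)(236 − 2P_{NetOne} + P_{LinkUp}).
∂π/∂P_{NetOne} = 342 − 4P_{NetOne} + P_{LinkUp} = 0 ⇒ P_{NetOne} = 85.5 + 0.25P_{LinkUp}.
Similarly P_{LinkUp} = 82.5 + 0.25P_{NetOne}.
Plugging P_{LinkUp} into NetOne's best response: P_{NetOne} = 85.5 + 0.25(82.5 + 0.25P_{NetOne}) ⇒ 0.9375P_{NetOne} = 106.125, so P_{NetOne} = 113.2.
Then P_{LinkUp} = 82.5 + 0.25·113.2 = 110.8.
q_{NetOne} = 236 − 2·113.2 + 110.8 = 120.4.
Profit = (113.2 − 53)·120.4 = 7248.08.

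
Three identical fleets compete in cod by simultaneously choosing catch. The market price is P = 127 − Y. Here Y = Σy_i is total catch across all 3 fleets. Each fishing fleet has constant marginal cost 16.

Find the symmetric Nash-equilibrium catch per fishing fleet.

A representative fishing fleet's profit is π_i = y_i(127 − Y) − 16y_i, with Y = y_i + Σ_{j≠i} y_j.
First-order condition: 111 − 2y_i − Σ_{j≠i} y_j = 0.
With identical fishing fleets, set every y_j = y: then 111 − 2y − 2y = 0, i.e. y = 111/4 = 27.75.

27.75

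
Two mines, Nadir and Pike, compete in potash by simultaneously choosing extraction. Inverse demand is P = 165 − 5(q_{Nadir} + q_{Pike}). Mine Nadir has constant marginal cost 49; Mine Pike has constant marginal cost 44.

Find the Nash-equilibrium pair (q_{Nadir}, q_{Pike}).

7.4, 8.4

Mine Nadir's profit: π = q_{Nadir}(165 − 5(q_{Nadir} + q_{Pike})) − 49q_{Nadir}.
∂π/∂q_{Nadir} = 116 − 10q_{Nadir} − 5q_{Pike} = 0, so q_{Nadir} = 11.6 − 0.5q_{Pike}.
By the same steps for Pike: q_{Pike} = 12.1 − 0.5q_{Nadir}.
Plugging q_{Pike} into Nadir's best response: q_{Nadir} = 11.6 − 0.5(12.1 − 0.5q_{Nadir}) ⇒ 0.75q_{Nadir} = 5.55, so q_{Nadir} = 7.4.
Then q_{Pike} = 12.1 − 0.5·7.4 = 8.4.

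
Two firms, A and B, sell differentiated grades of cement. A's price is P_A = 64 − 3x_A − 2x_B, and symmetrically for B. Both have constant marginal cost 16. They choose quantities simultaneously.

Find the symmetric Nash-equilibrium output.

Firm A's profit: π = x_A(64 − 3x_A − 2x_B) − 16x_A.
∂π/∂x_A = 48 − 6x_A − 2x_B = 0 ⇒ x_A = 8 − (1/3)x_B.
Setting x_A = x_B in the reaction function: x_A = 8 − (1/3)x_A, so x_A = 8 / (4/3) = 6.

6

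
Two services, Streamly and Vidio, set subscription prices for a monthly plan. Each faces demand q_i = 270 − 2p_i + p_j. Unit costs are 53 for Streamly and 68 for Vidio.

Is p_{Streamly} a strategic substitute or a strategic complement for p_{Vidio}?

strategic complements

Streamly's profit: π = (p_{Streamly} − 53)(270 − 2p_{Streamly} + p_{Vidio}).
∂π/∂p_{Streamly} = 376 − 4p_{Streamly} + p_{Vidio} = 0 ⇒ p_{Streamly} = 94 + 0.25p_{Vidio}.
The best-response slope dp_{Streamly}/dp_{Vidio} = 0.25 > 0: the reaction function is upward-sloping, so the choices are strategic complements.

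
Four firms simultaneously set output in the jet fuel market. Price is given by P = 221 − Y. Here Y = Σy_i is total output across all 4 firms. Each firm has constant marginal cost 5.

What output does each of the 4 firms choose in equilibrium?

43.2

A representative firm's profit is π_i = y_i(221 − Y) − 5y_i, with Y = y_i + Σ_{j≠i} y_j.
First-order condition: 216 − 2y_i − Σ_{j≠i} y_j = 0.
With identical firms, set every y_j = y: then 216 − 2y − 3y = 0, i.e. y = 216/5 = 43.2.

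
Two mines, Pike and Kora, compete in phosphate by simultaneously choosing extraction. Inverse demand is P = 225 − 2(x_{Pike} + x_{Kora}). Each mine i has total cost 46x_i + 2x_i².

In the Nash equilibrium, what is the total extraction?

Mine Pike's profit: π = x_{Pike}(225 − 2(x_{Pike} + x_{Kora})) − 46x_{Pike} − 2x_{Pike}².
∂π/∂x_{Pike} = 179 − 8x_{Pike} − 2x_{Kora} = 0, so x_{Pike} = 22.375 − 0.25x_{Kora}.
By symmetry x_{Kora} = x_{Pike}; substituting into the reaction function, 1.25x_{Pike} = 22.375 and x_{Pike} = 17.9.
Total extraction: 17.9 + 17.9 = 35.8.

35.8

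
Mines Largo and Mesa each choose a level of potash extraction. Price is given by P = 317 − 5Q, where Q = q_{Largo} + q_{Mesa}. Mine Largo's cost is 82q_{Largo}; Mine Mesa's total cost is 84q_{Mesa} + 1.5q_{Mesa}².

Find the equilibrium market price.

Mine Largo's profit: π = q_{Largo}(317 − 5(q_{Largo} + q_{Mesa})) − 82q_{Largo}.
∂π/∂q_{Largo} = 235 − 10q_{Largo} − 5q_{Mesa} = 0, so q_{Largo} = 23.5 − 0.5q_{Mesa}.
For Mesa: ∂π/∂q_{Mesa} = 233 − 13q_{Mesa} − 5q_{Largo} = 0 ⇒ q_{Mesa} = 233/13 − (5/13)q_{Largo}.
Solving the two reaction functions simultaneously: (1 − (−0.5)(−5/13))q_{Largo} = 23.5 − 0.5·(233/13), so (21/26)q_{Largo} = 189/13 and q_{Largo} = 18.
Then q_{Mesa} = 233/13 − (5/13)·18 = 11.
Equilibrium price: P = 317 − 5·29 = 172.

172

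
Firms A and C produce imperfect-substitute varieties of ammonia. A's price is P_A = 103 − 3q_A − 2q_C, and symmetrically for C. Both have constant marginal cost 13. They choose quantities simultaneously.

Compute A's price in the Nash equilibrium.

Firm A's profit: π = q_A(103 − 3q_A − 2q_C) − 13q_A.
∂π/∂q_A = 90 − 6q_A − 2q_C = 0 ⇒ q_A = 15 − (1/3)q_C.
The game is symmetric, so in equilibrium q_C = q_A: the reaction function gives (4/3)q_A = 15, hence q_A = 11.25.
P_A = 103 − 3·11.25 − 2·11.25 = 46.75.

46.75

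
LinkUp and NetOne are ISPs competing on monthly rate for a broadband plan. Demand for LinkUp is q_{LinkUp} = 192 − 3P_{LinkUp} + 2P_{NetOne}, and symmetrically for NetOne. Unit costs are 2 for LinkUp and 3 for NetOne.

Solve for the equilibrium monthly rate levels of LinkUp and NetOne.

LinkUp's profit: π = (P_{LinkUp} − 2)(192 − 3P_{LinkUp} + 2P_{NetOne}).
∂π/∂P_{LinkUp} = 198 − 6P_{LinkUp} + 2P_{NetOne} = 0 ⇒ P_{LinkUp} = 33 + (1/3)P_{NetOne}.
Similarly P_{NetOne} = 33.5 + (1/3)P_{LinkUp}.
Solving the two reaction functions simultaneously: (1 − (1/3)(1/3))P_{LinkUp} = 33 + (1/3)·33.5, so (8/9)P_{LinkUp} = 265/6 and P_{LinkUp} = 49.6875.
Then P_{NetOne} = 33.5 + (1/3)·49.6875 = 50.0625.

49.6875, 50.0625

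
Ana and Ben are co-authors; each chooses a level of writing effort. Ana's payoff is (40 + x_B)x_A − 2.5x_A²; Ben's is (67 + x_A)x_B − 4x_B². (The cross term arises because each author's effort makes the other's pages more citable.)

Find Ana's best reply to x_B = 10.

Expanding Ana's payoff: 40x_A + x_Bx_A − 2.5x_A².
∂π/∂x_A = 40 + x_B − 5x_A = 0, so x_A = 8 + 0.2x_B.
At x_B = 10: x_A = 8 + 0.2·10 = 10.

10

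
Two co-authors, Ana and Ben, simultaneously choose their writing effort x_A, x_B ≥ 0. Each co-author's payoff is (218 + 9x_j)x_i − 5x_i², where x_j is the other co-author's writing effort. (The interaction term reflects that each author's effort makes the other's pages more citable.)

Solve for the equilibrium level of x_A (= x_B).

218

Ana's payoff is (218 + 9x_B)x_A − 5x_A².
∂π/∂x_A = 218 + 9x_B − 10x_A = 0, so x_A = 21.8 + 0.9x_B.
Setting x_A = x_B in the reaction function: x_A = 21.8 + 0.9x_A, so x_A = 21.8 / 0.1 = 218.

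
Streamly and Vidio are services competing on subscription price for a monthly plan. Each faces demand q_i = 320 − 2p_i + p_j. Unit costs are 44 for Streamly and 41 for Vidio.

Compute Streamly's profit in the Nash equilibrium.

16781.12

Streamly's profit: π = (p_{Streamly} − 44)(320 − 2p_{Streamly} + p_{Vidio}).
∂π/∂p_{Streamly} = 408 − 4p_{Streamly} + p_{Vidio} = 0 ⇒ p_{Streamly} = 102 + 0.25p_{Vidio}.
Similarly p_{Vidio} = 100.5 + 0.25p_{Streamly}.
Solving the two reaction functions simultaneously: (1 − (0.25)(0.25))p_{Streamly} = 102 + 0.25·100.5, so 0.9375p_{Streamly} = 127.125 and p_{Streamly} = 135.6.
Then p_{Vidio} = 100.5 + 0.25·135.6 = 134.4.
q_{Streamly} = 320 − 2·135.6 + 134.4 = 183.2.
Profit = (135.6 − 44)·183.2 = 16781.12.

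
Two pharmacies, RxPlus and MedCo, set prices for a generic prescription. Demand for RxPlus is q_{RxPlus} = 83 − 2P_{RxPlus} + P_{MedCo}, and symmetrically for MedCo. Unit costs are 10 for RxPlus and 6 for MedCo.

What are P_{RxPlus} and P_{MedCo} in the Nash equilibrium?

33.8, 32.2

RxPlus's profit: π = (P_{RxPlus} − 10)(83 − 2P_{RxPlus} + P_{MedCo}).
∂π/∂P_{RxPlus} = 103 − 4P_{RxPlus} + P_{MedCo} = 0 ⇒ P_{RxPlus} = 25.75 + 0.25P_{MedCo}.
Similarly P_{MedCo} = 23.75 + 0.25P_{RxPlus}.
Plugging P_{MedCo} into RxPlus's best response: P_{RxPlus} = 25.75 + 0.25(23.75 + 0.25P_{RxPlus}) ⇒ 0.9375P_{RxPlus} = 31.6875, so P_{RxPlus} = 33.8.
Then P_{MedCo} = 23.75 + 0.25·33.8 = 32.2.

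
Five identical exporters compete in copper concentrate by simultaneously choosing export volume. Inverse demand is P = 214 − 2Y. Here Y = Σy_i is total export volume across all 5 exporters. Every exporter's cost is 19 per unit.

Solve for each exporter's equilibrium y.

A representative exporter's profit is π_i = y_i(214 − 2Y) − 19y_i, with Y = y_i + Σ_{j≠i} y_j.
First-order condition: 195 − 4y_i − 2Σ_{j≠i} y_j = 0.
With identical exporters, set every y_j = y: then 195 − 4y − 8y = 0, i.e. y = 195/12 = 16.25.

16.25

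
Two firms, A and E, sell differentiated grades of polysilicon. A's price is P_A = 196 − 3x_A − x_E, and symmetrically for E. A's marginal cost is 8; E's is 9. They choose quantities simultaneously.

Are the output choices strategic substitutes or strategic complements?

Firm A's profit: π = x_A(196 − 3x_A − x_E) − 8x_A.
∂π/∂x_A = 188 − 6x_A − x_E = 0 ⇒ x_A = 94/3 − (1/6)x_E.
The best-response slope dx_A/dx_E = −1/6 < 0: the reaction function is downward-sloping, so the choices are strategic substitutes.

strategic substitutes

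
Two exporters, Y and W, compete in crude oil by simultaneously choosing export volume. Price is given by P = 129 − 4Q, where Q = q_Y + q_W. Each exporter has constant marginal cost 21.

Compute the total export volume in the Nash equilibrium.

18

Exporter Y's profit: π = q_Y(129 − 4(q_Y + q_W)) − 21q_Y.
∂π/∂q_Y = 108 − 8q_Y − 4q_W = 0, so q_Y = 13.5 − 0.5q_W.
Setting q_Y = q_W in the reaction function: q_Y = 13.5 − 0.5q_Y, so q_Y = 13.5 / 1.5 = 9.
Total export volume: 9 + 9 = 18.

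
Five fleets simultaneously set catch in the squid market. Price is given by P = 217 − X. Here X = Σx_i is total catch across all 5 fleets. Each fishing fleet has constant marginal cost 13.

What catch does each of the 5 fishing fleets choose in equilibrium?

A representative fishing fleet's profit is π_i = x_i(217 − X) − 13x_i, with X = x_i + Σ_{j≠i} x_j.
First-order condition: 204 − 2x_i − Σ_{j≠i} x_j = 0.
Imposing symmetry (x_j = x for all j) turns Σ_{j≠i} x_j into 4x, so 204 = 6x and x = 34.

34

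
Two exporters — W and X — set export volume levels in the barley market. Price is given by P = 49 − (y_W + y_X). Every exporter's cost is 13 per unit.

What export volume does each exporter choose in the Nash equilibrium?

12

Exporter W's profit: π = y_W(49 − (y_W + y_X)) − 13y_W.
∂π/∂y_W = 36 − 2y_W − y_X = 0, so y_W = 18 − 0.5y_X.
Setting y_W = y_X in the reaction function: y_W = 18 − 0.5y_W, so y_W = 18 / 1.5 = 12.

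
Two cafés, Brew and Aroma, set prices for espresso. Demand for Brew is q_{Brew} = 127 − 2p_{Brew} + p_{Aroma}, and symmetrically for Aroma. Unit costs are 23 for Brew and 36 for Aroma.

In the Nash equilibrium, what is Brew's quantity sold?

Brew's profit: π = (p_{Brew} − 23)(127 − 2p_{Brew} + p_{Aroma}).
∂π/∂p_{Brew} = 173 − 4p_{Brew} + p_{Aroma} = 0 ⇒ p_{Brew} = 43.25 + 0.25p_{Aroma}.
Similarly p_{Aroma} = 49.75 + 0.25p_{Brew}.
Substituting the second reaction function into the first: p_{Brew} = 43.25 + 0.25(49.75 + 0.25p_{Brew}), which gives 0.9375p_{Brew} = 55.6875 ⇒ p_{Brew} = 59.4.
Then p_{Aroma} = 49.75 + 0.25·59.4 = 64.6.
q_{Brew} = 127 − 2·59.4 + 64.6 = 72.8.

72.8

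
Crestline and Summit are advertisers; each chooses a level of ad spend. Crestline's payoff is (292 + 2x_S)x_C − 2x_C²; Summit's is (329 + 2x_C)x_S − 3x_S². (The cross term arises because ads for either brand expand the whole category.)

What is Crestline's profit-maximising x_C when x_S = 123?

Expanding Crestline's payoff: 292x_C + 2x_Sx_C − 2x_C².
∂π/∂x_C = 292 + 2x_S − 4x_C = 0, so x_C = 73 + 0.5x_S.
At x_S = 123: x_C = 73 + 0.5·123 = 134.5.

134.5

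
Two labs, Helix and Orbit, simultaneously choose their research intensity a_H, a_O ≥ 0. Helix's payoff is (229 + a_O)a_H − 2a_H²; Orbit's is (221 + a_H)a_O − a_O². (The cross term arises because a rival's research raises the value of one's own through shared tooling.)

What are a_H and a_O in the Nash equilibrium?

Expanding Helix's payoff: 229a_H + a_Oa_H − 2a_H².
∂π/∂a_H = 229 + a_O − 4a_H = 0, so a_H = 57.25 + 0.25a_O.
Likewise for Orbit: a_O = 110.5 + 0.5a_H.
Solving the two reaction functions simultaneously: (1 − (0.25)(0.5))a_H = 57.25 + 0.25·110.5, so 0.875a_H = 84.875 and a_H = 97.
Then a_O = 110.5 + 0.5·97 = 159.

97, 159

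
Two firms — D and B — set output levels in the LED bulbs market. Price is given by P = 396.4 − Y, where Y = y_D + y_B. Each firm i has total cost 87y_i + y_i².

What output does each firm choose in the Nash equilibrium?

61.88

Firm D's profit: π = y_D(396.4 − (y_D + y_B)) − 87y_D − y_D².
∂π/∂y_D = 309.4 − 4y_D − y_B = 0, so y_D = 77.35 − 0.25y_B.
Setting y_D = y_B in the reaction function: y_D = 77.35 − 0.25y_D, so y_D = 77.35 / 1.25 = 61.88.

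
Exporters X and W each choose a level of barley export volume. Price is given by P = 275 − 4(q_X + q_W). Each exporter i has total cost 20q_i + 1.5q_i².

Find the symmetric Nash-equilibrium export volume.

Exporter X's profit: π = q_X(275 − 4(q_X + q_W)) − 20q_X − 1.5q_X².
∂π/∂q_X = 255 − 11q_X − 4q_W = 0, so q_X = 255/11 − (4/11)q_W.
Setting q_X = q_W in the reaction function: q_X = 255/11 − (4/11)q_X, so q_X = (255/11) / (15/11) = 17.

17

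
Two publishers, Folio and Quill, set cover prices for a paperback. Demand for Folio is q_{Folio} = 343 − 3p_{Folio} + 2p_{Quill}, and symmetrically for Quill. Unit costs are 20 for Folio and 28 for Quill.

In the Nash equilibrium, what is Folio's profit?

20295.1875

Folio's profit: π = (p_{Folio} − 20)(343 − 3p_{Folio} + 2p_{Quill}).
∂π/∂p_{Folio} = 403 − 6p_{Folio} + 2p_{Quill} = 0 ⇒ p_{Folio} = 403/6 + (1/3)p_{Quill}.
Similarly p_{Quill} = 427/6 + (1/3)p_{Folio}.
Substituting the second reaction function into the first: p_{Folio} = 403/6 + (1/3)(427/6 + (1/3)p_{Folio}), which gives (8/9)p_{Folio} = 818/9 ⇒ p_{Folio} = 102.25.
Then p_{Quill} = 427/6 + (1/3)·102.25 = 105.25.
q_{Folio} = 343 − 3·102.25 + 2·105.25 = 246.75.
Profit = (102.25 − 20)·246.75 = 20295.1875.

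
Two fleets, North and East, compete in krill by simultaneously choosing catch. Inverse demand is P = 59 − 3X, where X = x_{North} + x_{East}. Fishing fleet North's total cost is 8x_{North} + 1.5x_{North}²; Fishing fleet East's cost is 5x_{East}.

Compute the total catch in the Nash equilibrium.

Fishing fleet North's profit: π = x_{North}(59 − 3(x_{North} + x_{East})) − 8x_{North} − 1.5x_{North}².
∂π/∂x_{North} = 51 − 9x_{North} − 3x_{East} = 0, so x_{North} = 17/3 − (1/3)x_{East}.
For East: ∂π/∂x_{East} = 54 − 6x_{East} − 3x_{North} = 0 ⇒ x_{East} = 9 − 0.5x_{North}.
Plugging x_{East} into North's best response: x_{North} = 17/3 − (1/3)(9 − 0.5x_{North}) ⇒ (5/6)x_{North} = 8/3, so x_{North} = 3.2.
Then x_{East} = 9 − 0.5·3.2 = 7.4.
Total catch: 3.2 + 7.4 = 10.6.

10.6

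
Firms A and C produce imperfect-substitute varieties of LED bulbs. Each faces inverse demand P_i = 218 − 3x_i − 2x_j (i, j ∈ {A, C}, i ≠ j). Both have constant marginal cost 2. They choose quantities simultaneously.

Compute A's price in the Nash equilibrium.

83

Firm A's profit: π = x_A(218 − 3x_A − 2x_C) − 2x_A.
∂π/∂x_A = 216 − 6x_A − 2x_C = 0 ⇒ x_A = 36 − (1/3)x_C.
The game is symmetric, so in equilibrium x_C = x_A: the reaction function gives (4/3)x_A = 36, hence x_A = 27.
P_A = 218 − 3·27 − 2·27 = 83.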